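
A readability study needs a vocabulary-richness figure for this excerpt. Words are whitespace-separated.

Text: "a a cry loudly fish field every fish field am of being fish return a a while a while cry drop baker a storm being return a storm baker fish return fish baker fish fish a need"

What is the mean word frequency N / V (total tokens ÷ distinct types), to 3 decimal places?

2.467

N = 37 tokens, V = 15 types.
Mean frequency = N / V = 37 / 15 = 2.467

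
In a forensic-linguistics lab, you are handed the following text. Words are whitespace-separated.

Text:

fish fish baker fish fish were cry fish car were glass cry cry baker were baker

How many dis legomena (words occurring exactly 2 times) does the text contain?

0

Frequencies: fish:5, baker:3, were:3, cry:3, car:1, glass:1
Words with frequency 2: (none)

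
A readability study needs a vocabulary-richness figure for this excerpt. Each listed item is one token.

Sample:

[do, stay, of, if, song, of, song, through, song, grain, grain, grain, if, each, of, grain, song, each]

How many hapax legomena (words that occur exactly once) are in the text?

Frequencies: song:4, grain:4, of:3, if:2, each:2, do:1, stay:1, through:1
Hapax (freq=1): do, stay, through

3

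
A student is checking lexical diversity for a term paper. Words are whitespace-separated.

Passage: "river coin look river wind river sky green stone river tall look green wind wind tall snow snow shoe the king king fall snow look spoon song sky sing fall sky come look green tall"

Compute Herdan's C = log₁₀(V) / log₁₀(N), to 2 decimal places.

N = 35, V = 17.
log₁₀(V) = 1.230449, log₁₀(N) = 1.544068
C = 1.230449 / 1.544068 = 0.80

0.80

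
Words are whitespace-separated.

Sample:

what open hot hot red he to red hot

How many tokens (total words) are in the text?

Tokens: what, open, hot, hot, red, he, to, red, hot
N = 9

9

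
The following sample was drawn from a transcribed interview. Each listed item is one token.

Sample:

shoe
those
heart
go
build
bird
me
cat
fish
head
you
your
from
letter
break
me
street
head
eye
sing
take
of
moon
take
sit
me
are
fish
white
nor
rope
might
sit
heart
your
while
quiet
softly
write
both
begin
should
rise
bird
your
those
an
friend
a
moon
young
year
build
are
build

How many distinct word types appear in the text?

Distinct types: {a, an, are, begin, bird, both, break, build, cat, eye, fish, friend, from, go, head, heart, letter, me, might, moon, nor, of, quiet, rise, rope, shoe, should, sing, sit, softly, street, take, those, while, white, write, year, you, young, your}
V = 40

40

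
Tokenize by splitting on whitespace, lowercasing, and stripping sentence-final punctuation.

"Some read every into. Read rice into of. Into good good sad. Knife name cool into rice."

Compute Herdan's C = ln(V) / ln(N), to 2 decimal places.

0.85

N = 17, V = 11.
ln(V) = 2.397895, ln(N) = 2.833213
C = 2.397895 / 2.833213 = 0.85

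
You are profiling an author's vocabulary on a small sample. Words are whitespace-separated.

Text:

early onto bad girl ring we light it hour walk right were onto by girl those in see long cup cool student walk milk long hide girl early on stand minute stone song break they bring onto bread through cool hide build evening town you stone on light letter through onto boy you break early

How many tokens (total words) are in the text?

55

Tokens: early, onto, bad, girl, ring, we, light, it, hour, walk, right, were, onto, by, girl, those, in, see, long, cup, cool, student, walk, milk, long, hide, girl, early, on, stand, minute, stone, song, break, they, bring, onto, bread, through, cool, hide, build, evening, town, you, stone, on, light, letter, through, onto, boy, you, break, early
N = 55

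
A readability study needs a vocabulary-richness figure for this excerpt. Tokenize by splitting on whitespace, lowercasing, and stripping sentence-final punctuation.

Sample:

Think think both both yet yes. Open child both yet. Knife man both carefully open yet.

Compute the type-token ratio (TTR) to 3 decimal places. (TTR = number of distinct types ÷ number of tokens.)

N = 16 tokens, V = 9 types.
TTR = V / N = 9 / 16 = 0.563

0.563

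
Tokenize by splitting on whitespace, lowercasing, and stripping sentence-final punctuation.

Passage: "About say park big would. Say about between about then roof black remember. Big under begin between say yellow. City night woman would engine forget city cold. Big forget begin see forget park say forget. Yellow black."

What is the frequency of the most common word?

4

Frequencies: say:4, forget:4, about:3, big:3, park:2, would:2, between:2, black:2, begin:2, yellow:2, city:2, then:1, roof:1, remember:1, under:1, night:1, woman:1, engine:1, cold:1, see:1
Most common: 'say' with frequency 4.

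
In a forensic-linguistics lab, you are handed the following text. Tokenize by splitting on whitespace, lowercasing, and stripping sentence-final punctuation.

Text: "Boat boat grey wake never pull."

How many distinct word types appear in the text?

Distinct types: {boat, grey, never, pull, wake}
V = 5

5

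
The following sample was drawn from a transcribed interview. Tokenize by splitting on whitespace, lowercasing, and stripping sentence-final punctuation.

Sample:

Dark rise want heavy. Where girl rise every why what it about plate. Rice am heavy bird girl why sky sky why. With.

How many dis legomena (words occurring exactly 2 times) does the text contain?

4

Frequencies: why:3, rise:2, heavy:2, girl:2, sky:2, dark:1, want:1, where:1, every:1, what:1, it:1, about:1, plate:1, rice:1, am:1, bird:1, with:1
Words with frequency 2: girl, heavy, rise, sky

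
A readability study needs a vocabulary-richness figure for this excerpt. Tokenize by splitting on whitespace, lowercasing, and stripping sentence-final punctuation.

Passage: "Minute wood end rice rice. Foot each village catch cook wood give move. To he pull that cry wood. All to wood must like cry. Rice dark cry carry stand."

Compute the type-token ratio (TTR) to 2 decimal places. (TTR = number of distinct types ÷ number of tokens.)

0.73

N = 30 tokens, V = 22 types.
TTR = V / N = 22 / 30 = 0.73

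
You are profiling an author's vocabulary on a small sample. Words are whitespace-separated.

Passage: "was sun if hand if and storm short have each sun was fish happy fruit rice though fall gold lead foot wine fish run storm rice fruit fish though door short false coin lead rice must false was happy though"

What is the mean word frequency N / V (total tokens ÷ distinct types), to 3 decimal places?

1.667

N = 40 tokens, V = 24 types.
Mean frequency = N / V = 40 / 24 = 1.667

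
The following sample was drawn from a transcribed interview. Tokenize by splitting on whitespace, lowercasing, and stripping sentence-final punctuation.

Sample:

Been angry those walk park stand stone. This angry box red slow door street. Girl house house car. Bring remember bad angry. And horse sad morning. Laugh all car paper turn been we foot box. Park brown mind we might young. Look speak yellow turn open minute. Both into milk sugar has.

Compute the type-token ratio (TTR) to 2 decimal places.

N = 52 tokens, V = 43 types.
TTR = V / N = 43 / 52 = 0.83

0.83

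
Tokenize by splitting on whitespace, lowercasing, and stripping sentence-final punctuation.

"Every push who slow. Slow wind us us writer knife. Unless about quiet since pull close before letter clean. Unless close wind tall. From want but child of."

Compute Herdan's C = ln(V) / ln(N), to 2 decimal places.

N = 28, V = 23.
ln(V) = 3.135494, ln(N) = 3.332205
C = 3.135494 / 3.332205 = 0.94

0.94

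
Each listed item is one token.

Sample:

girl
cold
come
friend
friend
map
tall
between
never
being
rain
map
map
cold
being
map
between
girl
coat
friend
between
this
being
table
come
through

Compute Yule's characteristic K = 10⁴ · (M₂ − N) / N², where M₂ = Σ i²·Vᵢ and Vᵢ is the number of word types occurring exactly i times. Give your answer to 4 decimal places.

Frequencies: map:4, friend:3, between:3, being:3, girl:2, cold:2, come:2, tall:1, never:1, rain:1, coat:1, this:1, table:1, through:1
N = 26. Frequency spectrum: V_1=7, V_2=3, V_3=3, V_4=1
M₂ = 1²·7 + 2²·3 + 3²·3 + 4²·1 = 62
K = 10000 × (62 − 26) / 26² = 532.5444

532.5444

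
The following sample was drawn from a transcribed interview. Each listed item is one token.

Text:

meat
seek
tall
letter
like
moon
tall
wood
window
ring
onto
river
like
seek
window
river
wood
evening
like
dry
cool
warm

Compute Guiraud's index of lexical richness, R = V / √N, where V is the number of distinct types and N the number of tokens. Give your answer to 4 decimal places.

N = 22, V = 15.
√N = 4.690416
R = 15 / 4.690416 = 3.1980

3.1980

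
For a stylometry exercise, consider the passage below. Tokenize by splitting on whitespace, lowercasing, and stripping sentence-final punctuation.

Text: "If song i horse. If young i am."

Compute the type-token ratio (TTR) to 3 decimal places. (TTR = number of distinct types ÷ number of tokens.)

N = 8 tokens, V = 6 types.
TTR = V / N = 6 / 8 = 0.750

0.750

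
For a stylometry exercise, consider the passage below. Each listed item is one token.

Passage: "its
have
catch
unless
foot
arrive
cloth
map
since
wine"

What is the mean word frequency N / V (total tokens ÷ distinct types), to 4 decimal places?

1.0000

N = 10 tokens, V = 10 types.
Mean frequency = N / V = 10 / 10 = 1.0000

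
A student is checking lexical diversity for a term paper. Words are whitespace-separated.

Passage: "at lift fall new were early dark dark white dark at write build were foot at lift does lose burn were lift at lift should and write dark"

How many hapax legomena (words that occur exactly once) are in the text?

11

Frequencies: at:4, lift:4, dark:4, were:3, write:2, fall:1, new:1, early:1, white:1, build:1, foot:1, does:1, lose:1, burn:1, should:1, and:1
Hapax (freq=1): and, build, burn, does, early, fall, foot, lose, new, should, white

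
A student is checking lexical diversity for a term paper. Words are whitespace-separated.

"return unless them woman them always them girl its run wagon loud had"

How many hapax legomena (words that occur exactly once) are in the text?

Frequencies: them:3, return:1, unless:1, woman:1, always:1, girl:1, its:1, run:1, wagon:1, loud:1, had:1
Hapax (freq=1): always, girl, had, its, loud, return, run, unless, wagon, woman

10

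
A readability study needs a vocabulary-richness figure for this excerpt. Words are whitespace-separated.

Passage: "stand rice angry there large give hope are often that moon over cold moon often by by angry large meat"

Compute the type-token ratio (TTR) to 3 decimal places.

0.750

N = 20 tokens, V = 15 types.
TTR = V / N = 15 / 20 = 0.750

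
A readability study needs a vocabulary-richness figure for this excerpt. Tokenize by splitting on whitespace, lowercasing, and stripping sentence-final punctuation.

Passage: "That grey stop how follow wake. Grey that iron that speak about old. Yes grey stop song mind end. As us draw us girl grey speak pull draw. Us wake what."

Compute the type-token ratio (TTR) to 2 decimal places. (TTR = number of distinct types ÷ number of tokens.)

0.65

N = 31 tokens, V = 20 types.
TTR = V / N = 20 / 31 = 0.65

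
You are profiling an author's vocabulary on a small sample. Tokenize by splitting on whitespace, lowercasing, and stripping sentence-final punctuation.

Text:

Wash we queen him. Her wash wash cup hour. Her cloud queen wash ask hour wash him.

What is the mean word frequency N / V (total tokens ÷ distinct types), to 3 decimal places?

N = 17 tokens, V = 9 types.
Mean frequency = N / V = 17 / 9 = 1.889

1.889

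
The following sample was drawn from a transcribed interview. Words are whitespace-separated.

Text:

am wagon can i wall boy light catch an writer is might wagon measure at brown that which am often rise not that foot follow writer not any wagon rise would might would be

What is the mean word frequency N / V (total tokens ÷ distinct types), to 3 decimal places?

1.360

N = 34 tokens, V = 25 types.
Mean frequency = N / V = 34 / 25 = 1.360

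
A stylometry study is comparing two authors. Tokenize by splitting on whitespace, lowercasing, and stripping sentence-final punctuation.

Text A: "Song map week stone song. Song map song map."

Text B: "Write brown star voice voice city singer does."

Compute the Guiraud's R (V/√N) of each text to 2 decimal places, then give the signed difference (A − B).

A: V=4, N=9, R=1.33
B: V=7, N=8, R=2.47
Difference = 1.33 − 2.47 = -1.14

-1.14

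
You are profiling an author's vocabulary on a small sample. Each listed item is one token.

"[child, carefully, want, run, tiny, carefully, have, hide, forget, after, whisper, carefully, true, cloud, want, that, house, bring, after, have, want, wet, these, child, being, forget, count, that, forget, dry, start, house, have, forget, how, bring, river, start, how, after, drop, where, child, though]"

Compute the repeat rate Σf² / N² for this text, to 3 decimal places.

Frequencies: forget:4, child:3, carefully:3, want:3, have:3, after:3, that:2, house:2, bring:2, start:2, how:2, run:1, tiny:1, hide:1, whisper:1, true:1, cloud:1, wet:1, these:1, being:1, … (6 more, each freq 1)
Σf² = 96; N² = 1936
Repeat rate = 96 / 1936 = 0.050

0.050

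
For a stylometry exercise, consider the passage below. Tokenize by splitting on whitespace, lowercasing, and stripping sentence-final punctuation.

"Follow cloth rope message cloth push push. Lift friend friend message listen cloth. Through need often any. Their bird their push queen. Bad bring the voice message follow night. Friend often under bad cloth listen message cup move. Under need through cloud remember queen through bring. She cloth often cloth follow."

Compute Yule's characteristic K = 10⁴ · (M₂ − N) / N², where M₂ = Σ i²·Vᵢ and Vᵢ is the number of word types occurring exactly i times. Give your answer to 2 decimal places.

330.64

Frequencies: cloth:6, message:4, follow:3, push:3, friend:3, through:3, often:3, listen:2, need:2, their:2, queen:2, bad:2, bring:2, under:2, rope:1, lift:1, any:1, bird:1, the:1, voice:1, … (6 more, each freq 1)
N = 51. Frequency spectrum: V_1=12, V_2=7, V_3=5, V_4=1, V_6=1
M₂ = 1²·12 + 2²·7 + 3²·5 + 4²·1 + 6²·1 = 137
K = 10000 × (137 − 51) / 51² = 330.64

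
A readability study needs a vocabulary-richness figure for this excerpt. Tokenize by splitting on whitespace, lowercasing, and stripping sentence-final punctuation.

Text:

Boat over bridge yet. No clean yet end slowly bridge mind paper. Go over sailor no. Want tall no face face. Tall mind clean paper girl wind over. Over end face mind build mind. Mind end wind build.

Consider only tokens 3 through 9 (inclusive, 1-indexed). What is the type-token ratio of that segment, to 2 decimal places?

Segment tokens 3–9: bridge, yet, no, clean, yet, end, slowly
Segment N = 7, segment V = 6.
TTR = 6 / 7 = 0.86

0.86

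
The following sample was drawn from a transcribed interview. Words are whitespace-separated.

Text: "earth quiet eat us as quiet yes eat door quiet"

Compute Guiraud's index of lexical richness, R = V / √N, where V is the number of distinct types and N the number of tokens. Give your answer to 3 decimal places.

2.214

N = 10, V = 7.
√N = 3.162278
R = 7 / 3.162278 = 2.214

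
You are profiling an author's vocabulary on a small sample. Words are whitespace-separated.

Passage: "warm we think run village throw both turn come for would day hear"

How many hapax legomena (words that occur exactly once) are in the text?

Frequencies: warm:1, we:1, think:1, run:1, village:1, throw:1, both:1, turn:1, come:1, for:1, would:1, day:1, hear:1
Hapax (freq=1): both, come, day, for, hear, run, think, throw, turn, village, warm, we, would

13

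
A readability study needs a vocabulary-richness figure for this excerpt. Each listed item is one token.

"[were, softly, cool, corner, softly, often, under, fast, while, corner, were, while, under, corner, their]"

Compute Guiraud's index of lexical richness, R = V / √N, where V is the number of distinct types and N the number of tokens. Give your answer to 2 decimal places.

N = 15, V = 9.
√N = 3.872983
R = 9 / 3.872983 = 2.32

2.32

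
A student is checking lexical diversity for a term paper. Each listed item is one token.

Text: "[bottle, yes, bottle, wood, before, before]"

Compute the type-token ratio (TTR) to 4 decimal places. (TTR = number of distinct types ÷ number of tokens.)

0.6667

N = 6 tokens, V = 4 types.
TTR = V / N = 4 / 6 = 0.6667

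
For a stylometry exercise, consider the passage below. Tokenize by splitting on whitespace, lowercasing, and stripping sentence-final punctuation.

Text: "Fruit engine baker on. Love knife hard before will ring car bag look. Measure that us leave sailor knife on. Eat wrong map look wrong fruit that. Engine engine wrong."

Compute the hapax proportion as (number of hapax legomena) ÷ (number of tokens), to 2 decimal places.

0.47

Frequencies: engine:3, wrong:3, fruit:2, on:2, knife:2, look:2, that:2, baker:1, love:1, hard:1, before:1, will:1, ring:1, car:1, bag:1, measure:1, us:1, leave:1, sailor:1, eat:1, … (1 more, each freq 1)
Hapax count = 14; token count = 30.
Ratio = 14 / 30 = 0.47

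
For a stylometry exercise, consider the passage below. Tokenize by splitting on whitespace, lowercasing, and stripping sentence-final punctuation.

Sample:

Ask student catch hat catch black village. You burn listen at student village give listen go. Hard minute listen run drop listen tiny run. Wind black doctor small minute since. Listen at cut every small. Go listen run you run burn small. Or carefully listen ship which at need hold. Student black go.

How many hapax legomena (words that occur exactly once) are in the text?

17

Frequencies: listen:7, run:4, student:3, black:3, at:3, go:3, small:3, catch:2, village:2, you:2, burn:2, minute:2, ask:1, hat:1, give:1, hard:1, drop:1, tiny:1, wind:1, doctor:1, … (9 more, each freq 1)
Hapax (freq=1): ask, carefully, cut, doctor, drop, every, give, hard, hat, hold, need, or, ship, since, tiny, which, wind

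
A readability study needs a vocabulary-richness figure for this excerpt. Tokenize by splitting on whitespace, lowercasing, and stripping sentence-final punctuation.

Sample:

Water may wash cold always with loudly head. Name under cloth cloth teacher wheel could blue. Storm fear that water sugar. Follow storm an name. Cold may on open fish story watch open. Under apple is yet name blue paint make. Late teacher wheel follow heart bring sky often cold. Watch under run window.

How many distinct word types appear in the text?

Distinct types: {always, an, apple, blue, bring, cloth, cold, could, fear, fish, follow, head, heart, is, late, loudly, make, may, name, often, on, open, paint, run, sky, storm, story, sugar, teacher, that, under, wash, watch, water, wheel, window, with, yet}
V = 38

38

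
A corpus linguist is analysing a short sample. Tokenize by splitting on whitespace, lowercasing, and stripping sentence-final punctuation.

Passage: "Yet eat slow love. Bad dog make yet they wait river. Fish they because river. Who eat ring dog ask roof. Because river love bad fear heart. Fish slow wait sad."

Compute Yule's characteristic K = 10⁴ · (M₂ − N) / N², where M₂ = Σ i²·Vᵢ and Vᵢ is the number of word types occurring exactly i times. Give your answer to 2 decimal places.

270.55

Frequencies: river:3, yet:2, eat:2, slow:2, love:2, bad:2, dog:2, they:2, wait:2, fish:2, because:2, make:1, who:1, ring:1, ask:1, roof:1, fear:1, heart:1, sad:1
N = 31. Frequency spectrum: V_1=8, V_2=10, V_3=1
M₂ = 1²·8 + 2²·10 + 3²·1 = 57
K = 10000 × (57 − 31) / 31² = 270.55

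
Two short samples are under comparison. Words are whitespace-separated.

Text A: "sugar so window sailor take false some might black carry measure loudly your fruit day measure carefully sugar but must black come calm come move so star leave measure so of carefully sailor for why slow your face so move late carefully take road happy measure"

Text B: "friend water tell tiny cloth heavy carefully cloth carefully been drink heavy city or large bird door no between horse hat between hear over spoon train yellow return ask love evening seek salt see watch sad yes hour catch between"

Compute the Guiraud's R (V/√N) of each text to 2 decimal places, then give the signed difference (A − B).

-0.96

A: V=31, N=46, R=4.57
B: V=35, N=40, R=5.53
Difference = 4.57 − 5.53 = -0.96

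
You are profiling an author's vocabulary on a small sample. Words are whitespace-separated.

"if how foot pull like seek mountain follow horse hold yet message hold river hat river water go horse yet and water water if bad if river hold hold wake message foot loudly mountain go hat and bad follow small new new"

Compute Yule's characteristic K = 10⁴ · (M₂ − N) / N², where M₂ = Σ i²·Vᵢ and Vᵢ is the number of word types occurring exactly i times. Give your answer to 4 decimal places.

Frequencies: hold:4, if:3, river:3, water:3, foot:2, mountain:2, follow:2, horse:2, yet:2, message:2, hat:2, go:2, and:2, bad:2, new:2, how:1, pull:1, like:1, seek:1, wake:1, … (2 more, each freq 1)
N = 42. Frequency spectrum: V_1=7, V_2=11, V_3=3, V_4=1
M₂ = 1²·7 + 2²·11 + 3²·3 + 4²·1 = 94
K = 10000 × (94 − 42) / 42² = 294.7846

294.7846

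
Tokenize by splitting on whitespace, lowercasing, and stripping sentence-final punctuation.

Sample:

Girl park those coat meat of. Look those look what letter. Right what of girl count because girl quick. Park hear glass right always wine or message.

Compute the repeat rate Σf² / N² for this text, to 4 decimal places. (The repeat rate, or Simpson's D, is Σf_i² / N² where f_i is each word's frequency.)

Frequencies: girl:3, park:2, those:2, of:2, look:2, what:2, right:2, coat:1, meat:1, letter:1, count:1, because:1, quick:1, hear:1, glass:1, always:1, wine:1, or:1, message:1
Σf² = 45; N² = 729
Repeat rate = 45 / 729 = 0.0617

0.0617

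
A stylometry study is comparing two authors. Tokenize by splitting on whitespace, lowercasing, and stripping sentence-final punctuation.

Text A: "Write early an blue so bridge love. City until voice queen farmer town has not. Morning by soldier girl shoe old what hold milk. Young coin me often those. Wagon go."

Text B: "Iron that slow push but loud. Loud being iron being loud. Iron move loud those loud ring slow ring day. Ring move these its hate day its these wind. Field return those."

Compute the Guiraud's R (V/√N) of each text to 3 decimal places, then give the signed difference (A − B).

A: V=31, N=31, R=5.568
B: V=17, N=32, R=3.005
Difference = 5.568 − 3.005 = 2.563

2.563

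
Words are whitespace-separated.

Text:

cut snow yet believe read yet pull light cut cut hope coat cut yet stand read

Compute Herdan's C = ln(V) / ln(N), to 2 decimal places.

0.83

N = 16, V = 10.
ln(V) = 2.302585, ln(N) = 2.772589
C = 2.302585 / 2.772589 = 0.83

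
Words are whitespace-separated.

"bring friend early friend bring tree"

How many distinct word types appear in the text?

4

Distinct types: {bring, early, friend, tree}
V = 4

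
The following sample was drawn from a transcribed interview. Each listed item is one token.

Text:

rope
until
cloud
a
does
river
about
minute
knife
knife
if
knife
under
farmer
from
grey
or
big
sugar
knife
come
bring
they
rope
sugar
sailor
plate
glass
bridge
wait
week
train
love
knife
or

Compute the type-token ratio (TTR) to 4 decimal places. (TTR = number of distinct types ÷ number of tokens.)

0.8000

N = 35 tokens, V = 28 types.
TTR = V / N = 28 / 35 = 0.8000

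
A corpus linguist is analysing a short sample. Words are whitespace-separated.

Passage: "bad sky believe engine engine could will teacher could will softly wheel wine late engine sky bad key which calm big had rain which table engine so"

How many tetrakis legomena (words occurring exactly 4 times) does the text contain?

Frequencies: engine:4, bad:2, sky:2, could:2, will:2, which:2, believe:1, teacher:1, softly:1, wheel:1, wine:1, late:1, key:1, calm:1, big:1, had:1, rain:1, table:1, so:1
Words with frequency 4: engine

1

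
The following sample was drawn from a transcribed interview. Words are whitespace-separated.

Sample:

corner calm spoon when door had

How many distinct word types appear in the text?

6

Distinct types: {calm, corner, door, had, spoon, when}
V = 6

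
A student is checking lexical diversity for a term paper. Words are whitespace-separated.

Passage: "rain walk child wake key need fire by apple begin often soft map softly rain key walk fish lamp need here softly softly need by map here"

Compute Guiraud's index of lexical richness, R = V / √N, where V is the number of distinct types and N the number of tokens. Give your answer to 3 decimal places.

3.272

N = 27, V = 17.
√N = 5.196152
R = 17 / 5.196152 = 3.272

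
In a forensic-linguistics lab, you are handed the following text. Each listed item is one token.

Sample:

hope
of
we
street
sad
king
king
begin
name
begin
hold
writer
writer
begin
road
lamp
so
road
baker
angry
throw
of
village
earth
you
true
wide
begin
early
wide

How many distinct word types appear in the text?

Distinct types: {angry, baker, begin, early, earth, hold, hope, king, lamp, name, of, road, sad, so, street, throw, true, village, we, wide, writer, you}
V = 22

22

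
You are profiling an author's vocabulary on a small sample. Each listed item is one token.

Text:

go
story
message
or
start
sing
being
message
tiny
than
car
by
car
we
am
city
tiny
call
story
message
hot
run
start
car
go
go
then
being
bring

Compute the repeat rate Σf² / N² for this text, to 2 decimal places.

Frequencies: go:3, message:3, car:3, story:2, start:2, being:2, tiny:2, or:1, sing:1, than:1, by:1, we:1, am:1, city:1, call:1, hot:1, run:1, then:1, bring:1
Σf² = 55; N² = 841
Repeat rate = 55 / 841 = 0.07

0.07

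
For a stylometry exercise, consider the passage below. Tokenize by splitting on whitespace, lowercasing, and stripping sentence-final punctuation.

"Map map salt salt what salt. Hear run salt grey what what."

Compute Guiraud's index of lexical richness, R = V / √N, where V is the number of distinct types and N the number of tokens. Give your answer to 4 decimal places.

1.7321

N = 12, V = 6.
√N = 3.464102
R = 6 / 3.464102 = 1.7321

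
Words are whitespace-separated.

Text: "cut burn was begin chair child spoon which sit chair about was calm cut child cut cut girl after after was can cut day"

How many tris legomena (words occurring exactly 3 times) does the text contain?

1

Frequencies: cut:5, was:3, chair:2, child:2, after:2, burn:1, begin:1, spoon:1, which:1, sit:1, about:1, calm:1, girl:1, can:1, day:1
Words with frequency 3: was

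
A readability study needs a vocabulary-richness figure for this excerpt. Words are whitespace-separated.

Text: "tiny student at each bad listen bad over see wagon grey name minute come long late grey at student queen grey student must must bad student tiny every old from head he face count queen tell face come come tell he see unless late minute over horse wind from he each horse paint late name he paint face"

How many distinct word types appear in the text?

Distinct types: {at, bad, come, count, each, every, face, from, grey, he, head, horse, late, listen, long, minute, must, name, old, over, paint, queen, see, student, tell, tiny, unless, wagon, wind}
V = 29

29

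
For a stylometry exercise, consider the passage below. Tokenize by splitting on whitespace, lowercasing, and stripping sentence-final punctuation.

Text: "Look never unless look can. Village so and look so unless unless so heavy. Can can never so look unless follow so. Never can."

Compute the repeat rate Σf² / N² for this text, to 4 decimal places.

0.1493

Frequencies: so:5, look:4, unless:4, can:4, never:3, village:1, and:1, heavy:1, follow:1
Σf² = 86; N² = 576
Repeat rate = 86 / 576 = 0.1493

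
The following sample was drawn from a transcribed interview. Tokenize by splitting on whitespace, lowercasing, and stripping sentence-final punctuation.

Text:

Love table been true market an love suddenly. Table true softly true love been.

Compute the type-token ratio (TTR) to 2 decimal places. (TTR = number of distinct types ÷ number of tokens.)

0.57

N = 14 tokens, V = 8 types.
TTR = V / N = 8 / 14 = 0.57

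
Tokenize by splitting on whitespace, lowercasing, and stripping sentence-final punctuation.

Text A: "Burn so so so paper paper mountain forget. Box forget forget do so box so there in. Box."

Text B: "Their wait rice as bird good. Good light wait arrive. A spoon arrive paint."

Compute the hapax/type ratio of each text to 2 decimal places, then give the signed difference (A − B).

-0.17

A: hapax=5, V=9, ratio=0.56
B: hapax=8, V=11, ratio=0.73
Difference = 0.56 − 0.73 = -0.17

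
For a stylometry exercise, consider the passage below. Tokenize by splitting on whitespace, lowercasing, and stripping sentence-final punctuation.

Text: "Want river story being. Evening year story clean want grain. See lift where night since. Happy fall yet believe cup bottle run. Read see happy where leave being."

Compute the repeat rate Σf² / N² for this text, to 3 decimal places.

0.051

Frequencies: want:2, story:2, being:2, see:2, where:2, happy:2, river:1, evening:1, year:1, clean:1, grain:1, lift:1, night:1, since:1, fall:1, yet:1, believe:1, cup:1, bottle:1, run:1, … (2 more, each freq 1)
Σf² = 40; N² = 784
Repeat rate = 40 / 784 = 0.051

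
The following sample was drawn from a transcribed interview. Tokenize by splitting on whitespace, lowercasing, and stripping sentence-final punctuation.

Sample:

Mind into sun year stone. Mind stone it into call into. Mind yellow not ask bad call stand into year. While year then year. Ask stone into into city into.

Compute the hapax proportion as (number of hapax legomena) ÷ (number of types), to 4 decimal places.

Frequencies: into:7, year:4, mind:3, stone:3, call:2, ask:2, sun:1, it:1, yellow:1, not:1, bad:1, stand:1, while:1, then:1, city:1
Hapax count = 9; type count = 15.
Ratio = 9 / 15 = 0.6000

0.6000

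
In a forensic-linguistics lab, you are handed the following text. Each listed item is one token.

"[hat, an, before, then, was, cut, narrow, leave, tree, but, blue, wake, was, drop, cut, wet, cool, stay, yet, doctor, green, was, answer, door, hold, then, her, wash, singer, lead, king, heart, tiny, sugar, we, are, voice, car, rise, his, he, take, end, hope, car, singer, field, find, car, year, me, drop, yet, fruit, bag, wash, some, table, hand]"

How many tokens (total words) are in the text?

59

Tokens: hat, an, before, then, was, cut, narrow, leave, tree, but, blue, wake, was, drop, cut, wet, cool, stay, yet, doctor, green, was, answer, door, hold, then, her, wash, singer, lead, king, heart, tiny, sugar, we, are, voice, car, rise, his, he, take, end, hope, car, singer, field, find, car, year, me, drop, yet, fruit, bag, wash, some, table, hand
N = 59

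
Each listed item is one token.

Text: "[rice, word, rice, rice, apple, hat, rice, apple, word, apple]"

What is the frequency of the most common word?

Frequencies: rice:4, apple:3, word:2, hat:1
Most common: 'rice' with frequency 4.

4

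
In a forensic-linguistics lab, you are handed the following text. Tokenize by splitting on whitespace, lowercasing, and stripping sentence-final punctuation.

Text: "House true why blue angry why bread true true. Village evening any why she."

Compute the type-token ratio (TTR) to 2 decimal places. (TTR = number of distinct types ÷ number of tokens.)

0.71

N = 14 tokens, V = 10 types.
TTR = V / N = 10 / 14 = 0.71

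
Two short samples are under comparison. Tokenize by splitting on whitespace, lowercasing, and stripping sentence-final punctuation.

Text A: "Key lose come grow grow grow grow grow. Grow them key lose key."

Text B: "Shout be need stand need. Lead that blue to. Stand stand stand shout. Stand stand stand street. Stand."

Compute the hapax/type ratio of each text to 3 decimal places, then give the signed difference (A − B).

A: hapax=2, V=5, ratio=0.400
B: hapax=6, V=9, ratio=0.667
Difference = 0.400 − 0.667 = -0.267

-0.267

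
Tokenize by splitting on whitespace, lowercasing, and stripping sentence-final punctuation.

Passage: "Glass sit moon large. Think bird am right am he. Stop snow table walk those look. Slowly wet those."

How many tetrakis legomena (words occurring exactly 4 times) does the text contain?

Frequencies: am:2, those:2, glass:1, sit:1, moon:1, large:1, think:1, bird:1, right:1, he:1, stop:1, snow:1, table:1, walk:1, look:1, slowly:1, wet:1
Words with frequency 4: (none)

0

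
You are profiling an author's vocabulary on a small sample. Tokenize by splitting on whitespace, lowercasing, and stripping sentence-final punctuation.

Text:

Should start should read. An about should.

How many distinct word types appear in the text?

Distinct types: {about, an, read, should, start}
V = 5

5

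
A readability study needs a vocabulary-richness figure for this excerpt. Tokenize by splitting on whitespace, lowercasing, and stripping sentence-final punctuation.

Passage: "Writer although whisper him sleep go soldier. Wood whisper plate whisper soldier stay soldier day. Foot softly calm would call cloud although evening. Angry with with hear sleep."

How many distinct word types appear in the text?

21

Distinct types: {although, angry, call, calm, cloud, day, evening, foot, go, hear, him, plate, sleep, softly, soldier, stay, whisper, with, wood, would, writer}
V = 21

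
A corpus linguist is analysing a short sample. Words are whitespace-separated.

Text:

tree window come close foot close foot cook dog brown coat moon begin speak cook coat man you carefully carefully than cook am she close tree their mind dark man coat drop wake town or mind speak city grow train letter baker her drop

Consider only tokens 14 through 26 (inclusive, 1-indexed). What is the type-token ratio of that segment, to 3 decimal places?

Segment tokens 14–26: speak, cook, coat, man, you, carefully, carefully, than, cook, am, she, close, tree
Segment N = 13, segment V = 11.
TTR = 11 / 13 = 0.846

0.846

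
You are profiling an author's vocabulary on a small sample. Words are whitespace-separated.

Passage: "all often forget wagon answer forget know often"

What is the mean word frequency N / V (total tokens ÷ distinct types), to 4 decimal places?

1.3333

N = 8 tokens, V = 6 types.
Mean frequency = N / V = 8 / 6 = 1.3333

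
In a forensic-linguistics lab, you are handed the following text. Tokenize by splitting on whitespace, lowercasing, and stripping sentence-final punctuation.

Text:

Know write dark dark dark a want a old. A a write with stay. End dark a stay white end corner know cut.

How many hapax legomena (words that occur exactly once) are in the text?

6

Frequencies: a:5, dark:4, know:2, write:2, stay:2, end:2, want:1, old:1, with:1, white:1, corner:1, cut:1
Hapax (freq=1): corner, cut, old, want, white, with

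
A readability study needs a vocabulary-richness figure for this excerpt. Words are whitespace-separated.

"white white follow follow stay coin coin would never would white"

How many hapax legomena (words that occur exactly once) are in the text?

Frequencies: white:3, follow:2, coin:2, would:2, stay:1, never:1
Hapax (freq=1): never, stay

2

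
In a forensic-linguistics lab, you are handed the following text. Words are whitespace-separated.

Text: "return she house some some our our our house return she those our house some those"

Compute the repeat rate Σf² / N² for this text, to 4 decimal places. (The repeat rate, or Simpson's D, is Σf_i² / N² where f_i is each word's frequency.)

Frequencies: our:4, house:3, some:3, return:2, she:2, those:2
Σf² = 46; N² = 256
Repeat rate = 46 / 256 = 0.1797

0.1797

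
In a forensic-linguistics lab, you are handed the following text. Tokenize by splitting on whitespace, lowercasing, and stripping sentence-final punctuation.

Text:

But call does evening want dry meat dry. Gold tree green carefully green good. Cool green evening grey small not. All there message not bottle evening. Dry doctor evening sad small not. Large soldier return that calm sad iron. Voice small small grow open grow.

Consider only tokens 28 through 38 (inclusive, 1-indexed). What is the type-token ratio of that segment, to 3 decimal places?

Segment tokens 28–38: doctor, evening, sad, small, not, large, soldier, return, that, calm, sad
Segment N = 11, segment V = 10.
TTR = 10 / 11 = 0.909

0.909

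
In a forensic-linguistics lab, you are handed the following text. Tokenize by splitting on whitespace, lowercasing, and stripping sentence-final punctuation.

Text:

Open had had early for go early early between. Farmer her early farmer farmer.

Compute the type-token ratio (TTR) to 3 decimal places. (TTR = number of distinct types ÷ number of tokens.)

0.571

N = 14 tokens, V = 8 types.
TTR = V / N = 8 / 14 = 0.571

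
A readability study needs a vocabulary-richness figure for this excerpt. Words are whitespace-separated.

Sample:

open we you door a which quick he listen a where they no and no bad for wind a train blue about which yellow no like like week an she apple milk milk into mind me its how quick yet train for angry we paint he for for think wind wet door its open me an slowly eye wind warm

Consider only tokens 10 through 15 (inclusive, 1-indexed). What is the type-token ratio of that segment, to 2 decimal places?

Segment tokens 10–15: a, where, they, no, and, no
Segment N = 6, segment V = 5.
TTR = 5 / 6 = 0.83

0.83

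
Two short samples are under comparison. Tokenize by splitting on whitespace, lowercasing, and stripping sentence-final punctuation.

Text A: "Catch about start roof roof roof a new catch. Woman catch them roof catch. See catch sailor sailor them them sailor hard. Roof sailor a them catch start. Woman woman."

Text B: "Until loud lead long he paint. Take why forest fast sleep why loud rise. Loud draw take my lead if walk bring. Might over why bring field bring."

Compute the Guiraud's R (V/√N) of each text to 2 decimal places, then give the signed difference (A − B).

A: V=11, N=30, R=2.01
B: V=20, N=28, R=3.78
Difference = 2.01 − 3.78 = -1.77

-1.77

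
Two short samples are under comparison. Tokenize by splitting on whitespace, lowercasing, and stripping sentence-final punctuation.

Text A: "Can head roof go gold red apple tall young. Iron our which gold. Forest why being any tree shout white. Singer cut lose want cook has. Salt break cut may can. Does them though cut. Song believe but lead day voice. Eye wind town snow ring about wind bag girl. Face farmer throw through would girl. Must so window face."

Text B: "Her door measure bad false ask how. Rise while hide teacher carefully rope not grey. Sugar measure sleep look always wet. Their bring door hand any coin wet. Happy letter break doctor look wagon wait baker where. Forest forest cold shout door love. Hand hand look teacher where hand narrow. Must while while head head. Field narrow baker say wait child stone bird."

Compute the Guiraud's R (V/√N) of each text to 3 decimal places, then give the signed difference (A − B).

1.173

A: V=53, N=60, R=6.842
B: V=45, N=63, R=5.669
Difference = 6.842 − 5.669 = 1.173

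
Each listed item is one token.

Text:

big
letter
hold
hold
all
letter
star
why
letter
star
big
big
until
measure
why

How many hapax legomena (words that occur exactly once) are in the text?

Frequencies: big:3, letter:3, hold:2, star:2, why:2, all:1, until:1, measure:1
Hapax (freq=1): all, measure, until

3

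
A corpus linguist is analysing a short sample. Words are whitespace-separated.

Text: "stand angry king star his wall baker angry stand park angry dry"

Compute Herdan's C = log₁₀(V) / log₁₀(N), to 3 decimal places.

N = 12, V = 9.
log₁₀(V) = 0.954243, log₁₀(N) = 1.079181
C = 0.954243 / 1.079181 = 0.884

0.884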